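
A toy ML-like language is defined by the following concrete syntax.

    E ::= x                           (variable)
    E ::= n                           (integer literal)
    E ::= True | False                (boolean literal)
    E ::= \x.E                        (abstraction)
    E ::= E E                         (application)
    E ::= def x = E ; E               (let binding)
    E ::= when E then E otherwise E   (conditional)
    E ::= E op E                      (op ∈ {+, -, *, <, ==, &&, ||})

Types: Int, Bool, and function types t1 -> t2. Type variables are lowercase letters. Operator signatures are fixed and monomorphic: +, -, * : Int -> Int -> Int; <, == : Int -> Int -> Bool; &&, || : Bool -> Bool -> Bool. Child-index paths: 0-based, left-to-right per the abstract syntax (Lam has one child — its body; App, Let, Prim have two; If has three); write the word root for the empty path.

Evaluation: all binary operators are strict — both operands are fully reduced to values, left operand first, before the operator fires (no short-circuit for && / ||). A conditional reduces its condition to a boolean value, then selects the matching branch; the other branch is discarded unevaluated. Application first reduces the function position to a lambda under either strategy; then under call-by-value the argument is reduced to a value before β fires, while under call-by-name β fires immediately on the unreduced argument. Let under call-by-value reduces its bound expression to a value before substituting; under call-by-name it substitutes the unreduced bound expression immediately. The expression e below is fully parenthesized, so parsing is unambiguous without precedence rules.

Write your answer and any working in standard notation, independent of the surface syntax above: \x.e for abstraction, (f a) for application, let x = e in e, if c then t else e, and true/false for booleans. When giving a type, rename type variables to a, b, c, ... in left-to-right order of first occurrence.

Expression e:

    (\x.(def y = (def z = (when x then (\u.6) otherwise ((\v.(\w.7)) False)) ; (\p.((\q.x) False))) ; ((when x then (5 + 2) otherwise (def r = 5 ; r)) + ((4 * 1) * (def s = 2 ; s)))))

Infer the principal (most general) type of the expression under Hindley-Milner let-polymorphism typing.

Trace:
x : a
  unify a ~ Bool
\u._ : b -> Int
\w._ : d -> Int
\v._ : c -> d -> Int
  unify c -> d -> Int ~ Bool -> e
  unify c ~ Bool
  unify d -> Int ~ e
_ _ : d -> Int
  unify b -> Int ~ d -> Int
  unify b ~ d
  unify Int ~ Int
let z : forall. d -> Int
x : Bool
\q._ : g -> Bool
  unify g -> Bool ~ Bool -> h
  unify g ~ Bool
  unify Bool ~ h
_ _ : Bool
\p._ : f -> Bool
let y : forall. f -> Bool
x : Bool
  unify Bool ~ Bool
  unify Int ~ Int
  unify Int ~ Int
let r : Int
r : Int
  unify Int ~ Int
  unify Int ~ Int
  unify Int ~ Int
  unify Int ~ Int
  unify Int ~ Int
let s : Int
s : Int
  unify Int ~ Int
  unify Int ~ Int
\x._ : Bool -> Int

Answer: Bool -> Int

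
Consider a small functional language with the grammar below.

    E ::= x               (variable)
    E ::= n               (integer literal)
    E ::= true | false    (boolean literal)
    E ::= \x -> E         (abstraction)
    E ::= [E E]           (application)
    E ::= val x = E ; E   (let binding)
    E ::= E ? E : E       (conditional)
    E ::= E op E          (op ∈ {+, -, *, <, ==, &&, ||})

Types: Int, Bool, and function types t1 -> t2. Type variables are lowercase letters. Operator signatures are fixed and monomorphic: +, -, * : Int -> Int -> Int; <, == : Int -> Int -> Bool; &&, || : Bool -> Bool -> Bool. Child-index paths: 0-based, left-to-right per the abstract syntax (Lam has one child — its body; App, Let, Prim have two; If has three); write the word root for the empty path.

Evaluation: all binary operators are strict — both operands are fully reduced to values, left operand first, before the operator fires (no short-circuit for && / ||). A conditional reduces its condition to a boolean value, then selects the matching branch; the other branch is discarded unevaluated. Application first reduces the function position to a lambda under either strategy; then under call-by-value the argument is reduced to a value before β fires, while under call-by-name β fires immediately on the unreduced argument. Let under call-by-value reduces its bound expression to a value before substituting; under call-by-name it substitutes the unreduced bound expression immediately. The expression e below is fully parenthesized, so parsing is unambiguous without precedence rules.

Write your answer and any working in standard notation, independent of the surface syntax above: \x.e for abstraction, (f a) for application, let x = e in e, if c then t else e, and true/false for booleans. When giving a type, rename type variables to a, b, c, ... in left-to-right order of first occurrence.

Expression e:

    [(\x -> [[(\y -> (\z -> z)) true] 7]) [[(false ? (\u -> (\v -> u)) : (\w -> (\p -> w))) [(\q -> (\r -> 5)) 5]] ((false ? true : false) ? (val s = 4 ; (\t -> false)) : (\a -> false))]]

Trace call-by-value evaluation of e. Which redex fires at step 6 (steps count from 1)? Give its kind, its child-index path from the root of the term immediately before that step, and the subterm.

Working:
step 0: ((\x.(((\y.(\z.z)) true) 7)) (((if false then (\u.(\v.u)) else (\w.(\p.w))) ((\q.(\r.5)) 5)) (if (if false then true else false) then (let s = 4 in (\t.false)) else (\a.false))))
step 1: [if@1.0.0] ((\x.(((\y.(\z.z)) true) 7)) (((\w.(\p.w)) ((\q.(\r.5)) 5)) (if (if false then true else false) then (let s = 4 in (\t.false)) else (\a.false))))
step 2: [beta@1.0.1] ((\x.(((\y.(\z.z)) true) 7)) (((\w.(\p.w)) (\r.5)) (if (if false then true else false) then (let s = 4 in (\t.false)) else (\a.false))))
step 3: [beta@1.0] ((\x.(((\y.(\z.z)) true) 7)) ((\p.(\r.5)) (if (if false then true else false) then (let s = 4 in (\t.false)) else (\a.false))))
step 4: [if@1.1.0] ((\x.(((\y.(\z.z)) true) 7)) ((\p.(\r.5)) (if false then (let s = 4 in (\t.false)) else (\a.false))))
step 5: [if@1.1] ((\x.(((\y.(\z.z)) true) 7)) ((\p.(\r.5)) (\a.false)))
step 6: [beta@1] ((\x.(((\y.(\z.z)) true) 7)) (\r.5))

Answer: beta at 1 : ((\p.(\r.5)) (\a.false))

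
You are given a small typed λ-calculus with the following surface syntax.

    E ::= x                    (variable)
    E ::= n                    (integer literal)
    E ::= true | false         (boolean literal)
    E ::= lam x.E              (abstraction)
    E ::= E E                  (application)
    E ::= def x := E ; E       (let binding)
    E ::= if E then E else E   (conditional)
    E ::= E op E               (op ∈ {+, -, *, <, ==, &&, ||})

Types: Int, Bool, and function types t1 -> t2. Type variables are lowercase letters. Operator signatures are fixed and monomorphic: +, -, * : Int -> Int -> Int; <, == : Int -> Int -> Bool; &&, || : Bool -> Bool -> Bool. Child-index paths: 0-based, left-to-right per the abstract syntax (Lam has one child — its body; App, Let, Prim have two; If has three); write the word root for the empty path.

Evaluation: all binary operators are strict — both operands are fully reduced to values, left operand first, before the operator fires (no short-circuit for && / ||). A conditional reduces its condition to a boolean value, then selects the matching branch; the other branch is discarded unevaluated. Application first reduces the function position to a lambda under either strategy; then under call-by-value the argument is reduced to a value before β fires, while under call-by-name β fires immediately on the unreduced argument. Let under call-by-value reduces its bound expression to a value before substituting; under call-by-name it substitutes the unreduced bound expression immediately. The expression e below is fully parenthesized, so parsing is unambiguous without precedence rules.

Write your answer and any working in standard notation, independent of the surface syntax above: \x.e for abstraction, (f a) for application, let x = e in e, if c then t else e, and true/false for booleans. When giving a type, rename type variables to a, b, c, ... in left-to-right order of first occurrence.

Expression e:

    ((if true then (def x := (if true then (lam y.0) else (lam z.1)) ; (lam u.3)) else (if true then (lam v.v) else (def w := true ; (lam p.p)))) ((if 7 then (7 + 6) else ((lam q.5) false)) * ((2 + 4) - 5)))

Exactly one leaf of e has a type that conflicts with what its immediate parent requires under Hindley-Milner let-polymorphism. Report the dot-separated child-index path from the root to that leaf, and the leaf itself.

Derivation:
  unify Bool ~ Bool
  unify Bool ~ Bool
\y._ : a -> Int
\z._ : b -> Int
  unify a -> Int ~ b -> Int
  unify a ~ b
  unify Int ~ Int
let x : forall. b -> Int
\u._ : c -> Int
  unify Bool ~ Bool
v : d
\v._ : d -> d
let w : Bool
p : e
\p._ : e -> e
  unify d -> d ~ e -> e
  unify d ~ e
  unify e ~ e
  unify c -> Int ~ e -> e
  unify c ~ e
  unify Int ~ e
  unify Int ~ Bool
  FAIL: mismatch Int ~ Bool

Answer: 1.0.0 : 7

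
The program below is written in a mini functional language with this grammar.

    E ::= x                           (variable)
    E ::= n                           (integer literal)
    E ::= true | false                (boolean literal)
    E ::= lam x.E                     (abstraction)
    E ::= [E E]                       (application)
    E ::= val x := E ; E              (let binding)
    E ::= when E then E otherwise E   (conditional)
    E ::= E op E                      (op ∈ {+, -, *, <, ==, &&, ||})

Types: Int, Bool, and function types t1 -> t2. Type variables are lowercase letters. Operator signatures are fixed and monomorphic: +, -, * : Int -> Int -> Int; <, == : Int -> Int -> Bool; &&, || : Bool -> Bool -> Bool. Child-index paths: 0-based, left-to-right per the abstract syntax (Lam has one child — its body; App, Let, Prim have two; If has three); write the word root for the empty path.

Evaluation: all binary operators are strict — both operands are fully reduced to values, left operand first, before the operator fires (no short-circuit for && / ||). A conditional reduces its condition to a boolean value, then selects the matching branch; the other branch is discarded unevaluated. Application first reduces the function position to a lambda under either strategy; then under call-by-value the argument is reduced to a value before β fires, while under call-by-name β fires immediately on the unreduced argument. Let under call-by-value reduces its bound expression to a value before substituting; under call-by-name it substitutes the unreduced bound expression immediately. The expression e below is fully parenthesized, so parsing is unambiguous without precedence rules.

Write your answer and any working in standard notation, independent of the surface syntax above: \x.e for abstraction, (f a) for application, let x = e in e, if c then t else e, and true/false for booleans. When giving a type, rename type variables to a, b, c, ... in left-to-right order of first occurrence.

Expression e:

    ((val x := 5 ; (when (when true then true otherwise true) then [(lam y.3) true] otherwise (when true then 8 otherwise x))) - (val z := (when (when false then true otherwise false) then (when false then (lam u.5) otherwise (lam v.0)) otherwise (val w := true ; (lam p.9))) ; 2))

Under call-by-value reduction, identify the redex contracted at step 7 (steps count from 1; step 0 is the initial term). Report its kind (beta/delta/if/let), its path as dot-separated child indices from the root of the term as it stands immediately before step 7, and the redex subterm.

Trace:
step 0: ((let x = 5 in (if (if true then true else true) then ((\y.3) true) else (if true then 8 else x))) - (let z = (if (if false then true else false) then (if false then (\u.5) else (\v.0)) else (let w = true in (\p.9))) in 2))
step 1: [let@0] ((if (if true then true else true) then ((\y.3) true) else (if true then 8 else 5)) - (let z = (if (if false then true else false) then (if false then (\u.5) else (\v.0)) else (let w = true in (\p.9))) in 2))
step 2: [if@0.0] ((if true then ((\y.3) true) else (if true then 8 else 5)) - (let z = (if (if false then true else false) then (if false then (\u.5) else (\v.0)) else (let w = true in (\p.9))) in 2))
step 3: [if@0] (((\y.3) true) - (let z = (if (if false then true else false) then (if false then (\u.5) else (\v.0)) else (let w = true in (\p.9))) in 2))
step 4: [beta@0] (3 - (let z = (if (if false then true else false) then (if false then (\u.5) else (\v.0)) else (let w = true in (\p.9))) in 2))
step 5: [if@1.0.0] (3 - (let z = (if false then (if false then (\u.5) else (\v.0)) else (let w = true in (\p.9))) in 2))
step 6: [if@1.0] (3 - (let z = (let w = true in (\p.9)) in 2))
step 7: [let@1.0] (3 - (let z = (\p.9) in 2))

Answer: let at 1.0 : (let w = true in (\p.9))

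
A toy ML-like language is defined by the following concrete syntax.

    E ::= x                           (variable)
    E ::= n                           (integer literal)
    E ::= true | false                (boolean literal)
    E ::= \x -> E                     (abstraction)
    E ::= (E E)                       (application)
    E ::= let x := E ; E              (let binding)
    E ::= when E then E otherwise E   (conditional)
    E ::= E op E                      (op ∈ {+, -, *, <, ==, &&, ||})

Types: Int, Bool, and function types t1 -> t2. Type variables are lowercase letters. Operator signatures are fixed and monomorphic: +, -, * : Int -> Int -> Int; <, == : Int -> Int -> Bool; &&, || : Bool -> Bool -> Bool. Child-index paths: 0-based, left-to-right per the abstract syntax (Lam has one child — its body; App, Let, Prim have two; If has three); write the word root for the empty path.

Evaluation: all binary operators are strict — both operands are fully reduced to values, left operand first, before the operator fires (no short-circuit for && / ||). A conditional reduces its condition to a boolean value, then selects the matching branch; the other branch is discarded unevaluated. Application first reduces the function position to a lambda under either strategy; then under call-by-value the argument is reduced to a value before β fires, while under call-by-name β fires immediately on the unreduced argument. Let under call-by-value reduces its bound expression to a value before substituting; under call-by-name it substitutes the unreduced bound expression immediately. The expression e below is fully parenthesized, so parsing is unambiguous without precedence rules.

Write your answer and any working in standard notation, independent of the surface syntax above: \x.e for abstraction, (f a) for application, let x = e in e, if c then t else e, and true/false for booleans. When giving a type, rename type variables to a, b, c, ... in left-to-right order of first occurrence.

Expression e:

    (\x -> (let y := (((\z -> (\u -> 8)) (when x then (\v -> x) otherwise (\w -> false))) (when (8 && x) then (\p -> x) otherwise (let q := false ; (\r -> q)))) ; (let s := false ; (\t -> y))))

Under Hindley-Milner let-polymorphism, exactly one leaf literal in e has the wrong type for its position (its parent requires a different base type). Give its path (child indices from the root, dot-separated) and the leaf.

Derivation:
\u._ : c -> Int
\z._ : b -> c -> Int
x : a
  unify a ~ Bool
x : Bool
\v._ : d -> Bool
\w._ : e -> Bool
  unify d -> Bool ~ e -> Bool
  unify d ~ e
  unify Bool ~ Bool
  unify b -> c -> Int ~ (e -> Bool) -> f
  unify b ~ e -> Bool
  unify c -> Int ~ f
_ _ : c -> Int
  unify Int ~ Bool
  FAIL: mismatch Int ~ Bool

Answer: 0.0.1.0.0 : 8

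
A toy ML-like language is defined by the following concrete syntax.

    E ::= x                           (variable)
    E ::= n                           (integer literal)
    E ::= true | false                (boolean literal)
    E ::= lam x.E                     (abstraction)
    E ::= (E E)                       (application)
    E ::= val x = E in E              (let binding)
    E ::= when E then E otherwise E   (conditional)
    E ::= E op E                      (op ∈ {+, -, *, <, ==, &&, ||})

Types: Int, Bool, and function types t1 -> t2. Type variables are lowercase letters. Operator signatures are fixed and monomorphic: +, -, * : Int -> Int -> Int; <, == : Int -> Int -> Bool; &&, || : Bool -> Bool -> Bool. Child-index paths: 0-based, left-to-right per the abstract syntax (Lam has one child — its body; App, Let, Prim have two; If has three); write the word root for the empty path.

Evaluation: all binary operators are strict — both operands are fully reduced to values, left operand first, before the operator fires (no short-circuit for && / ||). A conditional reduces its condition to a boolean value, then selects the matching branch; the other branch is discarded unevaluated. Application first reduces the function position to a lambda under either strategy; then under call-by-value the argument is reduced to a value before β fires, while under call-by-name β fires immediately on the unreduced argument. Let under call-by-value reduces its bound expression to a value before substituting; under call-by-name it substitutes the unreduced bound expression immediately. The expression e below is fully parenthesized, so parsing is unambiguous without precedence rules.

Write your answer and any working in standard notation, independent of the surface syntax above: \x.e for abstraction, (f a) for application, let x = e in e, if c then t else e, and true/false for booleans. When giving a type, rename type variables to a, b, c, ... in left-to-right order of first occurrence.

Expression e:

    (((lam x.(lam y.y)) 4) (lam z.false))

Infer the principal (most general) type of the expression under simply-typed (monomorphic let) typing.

Derivation:
y : b
\y._ : b -> b
\x._ : a -> b -> b
  unify a -> b -> b ~ Int -> c
  unify a ~ Int
  unify b -> b ~ c
_ _ : b -> b
\z._ : d -> Bool
  unify b -> b ~ (d -> Bool) -> e
  unify b ~ d -> Bool
  unify d -> Bool ~ e
_ _ : d -> Bool

Answer: a -> Bool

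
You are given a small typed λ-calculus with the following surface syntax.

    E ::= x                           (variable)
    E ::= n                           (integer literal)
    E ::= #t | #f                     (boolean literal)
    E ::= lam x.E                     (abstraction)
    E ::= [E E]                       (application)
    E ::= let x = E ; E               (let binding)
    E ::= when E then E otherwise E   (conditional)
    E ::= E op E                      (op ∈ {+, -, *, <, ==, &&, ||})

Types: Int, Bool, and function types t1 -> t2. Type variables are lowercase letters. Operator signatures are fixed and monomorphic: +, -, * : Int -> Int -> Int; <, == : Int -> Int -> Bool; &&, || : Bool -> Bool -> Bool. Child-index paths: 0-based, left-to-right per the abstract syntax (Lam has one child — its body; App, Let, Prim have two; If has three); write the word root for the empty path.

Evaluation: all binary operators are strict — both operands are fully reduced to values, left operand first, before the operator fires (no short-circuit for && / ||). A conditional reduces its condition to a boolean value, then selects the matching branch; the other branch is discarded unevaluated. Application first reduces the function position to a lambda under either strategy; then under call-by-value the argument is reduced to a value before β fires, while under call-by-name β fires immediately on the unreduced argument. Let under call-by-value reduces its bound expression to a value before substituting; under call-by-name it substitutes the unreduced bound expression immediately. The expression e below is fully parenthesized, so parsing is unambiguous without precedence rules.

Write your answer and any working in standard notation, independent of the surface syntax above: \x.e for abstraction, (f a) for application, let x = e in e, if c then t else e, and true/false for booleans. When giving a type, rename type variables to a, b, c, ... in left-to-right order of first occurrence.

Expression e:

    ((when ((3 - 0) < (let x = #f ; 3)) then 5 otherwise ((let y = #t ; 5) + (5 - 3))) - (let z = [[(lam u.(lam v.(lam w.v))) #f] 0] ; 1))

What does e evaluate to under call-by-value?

Trace:
step 0: ((if ((3 - 0) < (let x = false in 3)) then 5 else ((let y = true in 5) + (5 - 3))) - (let z = (((\u.(\v.(\w.v))) false) 0) in 1))
step 1: [delta@0.0.0] ((if (3 < (let x = false in 3)) then 5 else ((let y = true in 5) + (5 - 3))) - (let z = (((\u.(\v.(\w.v))) false) 0) in 1))
step 2: [let@0.0.1] ((if (3 < 3) then 5 else ((let y = true in 5) + (5 - 3))) - (let z = (((\u.(\v.(\w.v))) false) 0) in 1))
step 3: [delta@0.0] ((if false then 5 else ((let y = true in 5) + (5 - 3))) - (let z = (((\u.(\v.(\w.v))) false) 0) in 1))
step 4: [if@0] (((let y = true in 5) + (5 - 3)) - (let z = (((\u.(\v.(\w.v))) false) 0) in 1))
step 5: [let@0.0] ((5 + (5 - 3)) - (let z = (((\u.(\v.(\w.v))) false) 0) in 1))
step 6: [delta@0.1] ((5 + 2) - (let z = (((\u.(\v.(\w.v))) false) 0) in 1))
step 7: [delta@0] (7 - (let z = (((\u.(\v.(\w.v))) false) 0) in 1))
step 8: [beta@1.0.0] (7 - (let z = ((\v.(\w.v)) 0) in 1))
step 9: [beta@1.0] (7 - (let z = (\w.0) in 1))
step 10: [let@1] (7 - 1)
step 11: [delta@root] 6

Answer: 6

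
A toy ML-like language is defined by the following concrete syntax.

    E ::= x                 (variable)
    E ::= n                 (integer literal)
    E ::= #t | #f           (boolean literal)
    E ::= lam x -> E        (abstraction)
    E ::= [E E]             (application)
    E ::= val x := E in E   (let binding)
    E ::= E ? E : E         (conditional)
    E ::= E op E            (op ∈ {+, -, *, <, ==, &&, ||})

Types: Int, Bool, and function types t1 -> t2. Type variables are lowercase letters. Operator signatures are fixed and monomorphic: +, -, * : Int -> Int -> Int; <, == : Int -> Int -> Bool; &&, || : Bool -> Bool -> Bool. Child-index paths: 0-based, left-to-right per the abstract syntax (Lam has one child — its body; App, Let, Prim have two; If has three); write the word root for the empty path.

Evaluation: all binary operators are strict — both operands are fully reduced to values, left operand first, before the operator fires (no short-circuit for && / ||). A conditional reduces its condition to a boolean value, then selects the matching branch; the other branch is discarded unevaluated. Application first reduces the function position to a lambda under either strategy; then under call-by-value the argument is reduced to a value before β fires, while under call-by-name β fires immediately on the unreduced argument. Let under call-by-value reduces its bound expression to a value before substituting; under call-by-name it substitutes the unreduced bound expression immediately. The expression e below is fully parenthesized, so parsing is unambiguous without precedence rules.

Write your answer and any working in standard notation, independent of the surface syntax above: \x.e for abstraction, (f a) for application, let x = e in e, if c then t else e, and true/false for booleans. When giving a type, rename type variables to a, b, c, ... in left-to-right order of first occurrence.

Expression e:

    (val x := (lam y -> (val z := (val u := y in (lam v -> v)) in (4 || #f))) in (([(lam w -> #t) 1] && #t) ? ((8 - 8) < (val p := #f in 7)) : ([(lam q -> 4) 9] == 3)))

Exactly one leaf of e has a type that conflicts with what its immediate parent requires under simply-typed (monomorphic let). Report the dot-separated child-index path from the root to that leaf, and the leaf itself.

Trace:
y : a
let u : a
v : b
\v._ : b -> b
let z : b -> b
  unify Int ~ Bool
  FAIL: mismatch Int ~ Bool

Answer: 0.0.1.0 : 4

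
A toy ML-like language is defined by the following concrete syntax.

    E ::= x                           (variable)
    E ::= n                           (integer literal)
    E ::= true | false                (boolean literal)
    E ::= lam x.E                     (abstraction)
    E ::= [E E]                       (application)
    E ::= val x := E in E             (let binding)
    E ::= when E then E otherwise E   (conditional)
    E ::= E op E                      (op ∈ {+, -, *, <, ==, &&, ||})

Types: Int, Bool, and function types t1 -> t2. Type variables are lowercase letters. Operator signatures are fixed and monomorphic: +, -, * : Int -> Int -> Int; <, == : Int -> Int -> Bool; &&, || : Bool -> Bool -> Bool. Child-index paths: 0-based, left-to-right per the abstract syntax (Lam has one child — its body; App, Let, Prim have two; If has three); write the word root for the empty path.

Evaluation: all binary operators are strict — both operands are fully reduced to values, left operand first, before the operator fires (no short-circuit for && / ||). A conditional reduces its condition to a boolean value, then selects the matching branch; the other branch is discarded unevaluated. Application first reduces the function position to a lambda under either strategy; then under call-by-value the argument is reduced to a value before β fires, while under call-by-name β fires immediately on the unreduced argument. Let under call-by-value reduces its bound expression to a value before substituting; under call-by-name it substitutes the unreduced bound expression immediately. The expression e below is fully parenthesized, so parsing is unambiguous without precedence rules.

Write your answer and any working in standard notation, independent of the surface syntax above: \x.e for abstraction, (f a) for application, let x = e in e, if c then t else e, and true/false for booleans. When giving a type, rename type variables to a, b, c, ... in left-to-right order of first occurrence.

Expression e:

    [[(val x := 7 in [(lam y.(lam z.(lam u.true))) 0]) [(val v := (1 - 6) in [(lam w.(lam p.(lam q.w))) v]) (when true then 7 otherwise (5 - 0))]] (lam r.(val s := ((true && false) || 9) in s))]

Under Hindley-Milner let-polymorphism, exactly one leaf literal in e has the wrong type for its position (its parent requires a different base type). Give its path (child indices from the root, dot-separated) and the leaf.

Answer: 1.0.0.1 : 9

Derivation:
let x : Int
\u._ : c -> Bool
\z._ : b -> c -> Bool
\y._ : a -> b -> c -> Bool
  unify a -> b -> c -> Bool ~ Int -> d
  unify a ~ Int
  unify b -> c -> Bool ~ d
_ _ : b -> c -> Bool
  unify Int ~ Int
  unify Int ~ Int
let v : Int
w : e
\q._ : g -> e
\p._ : f -> g -> e
\w._ : e -> f -> g -> e
v : Int
  unify e -> f -> g -> e ~ Int -> h
  unify e ~ Int
  unify f -> g -> Int ~ h
_ _ : f -> g -> Int
  unify Bool ~ Bool
  unify Int ~ Int
  unify Int ~ Int
  unify Int ~ Int
  unify f -> g -> Int ~ Int -> i
  unify f ~ Int
  unify g -> Int ~ i
_ _ : g -> Int
  unify b -> c -> Bool ~ (g -> Int) -> j
  unify b ~ g -> Int
  unify c -> Bool ~ j
_ _ : c -> Bool
  unify Bool ~ Bool
  unify Bool ~ Bool
  unify Bool ~ Bool
  unify Int ~ Bool
  FAIL: mismatch Int ~ Bool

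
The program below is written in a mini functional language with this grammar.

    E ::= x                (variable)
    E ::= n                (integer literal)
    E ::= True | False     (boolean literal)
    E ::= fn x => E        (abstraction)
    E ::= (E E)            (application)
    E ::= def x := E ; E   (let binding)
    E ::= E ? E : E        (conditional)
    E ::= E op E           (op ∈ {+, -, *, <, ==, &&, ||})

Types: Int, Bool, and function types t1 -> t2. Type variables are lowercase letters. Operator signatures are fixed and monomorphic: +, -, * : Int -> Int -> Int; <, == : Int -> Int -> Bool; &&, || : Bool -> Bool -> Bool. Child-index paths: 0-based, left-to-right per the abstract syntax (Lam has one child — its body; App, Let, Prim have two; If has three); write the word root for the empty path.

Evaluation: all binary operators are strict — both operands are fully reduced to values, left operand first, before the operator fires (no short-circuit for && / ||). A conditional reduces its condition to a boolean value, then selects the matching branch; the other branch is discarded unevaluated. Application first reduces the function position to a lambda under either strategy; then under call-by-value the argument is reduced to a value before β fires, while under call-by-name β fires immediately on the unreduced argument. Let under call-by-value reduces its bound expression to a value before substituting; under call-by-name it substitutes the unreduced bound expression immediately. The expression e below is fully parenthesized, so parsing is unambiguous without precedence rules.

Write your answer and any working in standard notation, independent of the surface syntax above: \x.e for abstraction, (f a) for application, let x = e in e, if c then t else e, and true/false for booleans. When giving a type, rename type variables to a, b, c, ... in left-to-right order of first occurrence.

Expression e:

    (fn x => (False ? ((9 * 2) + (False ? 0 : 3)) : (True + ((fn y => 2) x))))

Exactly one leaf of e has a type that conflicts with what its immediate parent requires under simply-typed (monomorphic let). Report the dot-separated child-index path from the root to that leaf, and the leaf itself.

Derivation:
  unify Bool ~ Bool
  unify Int ~ Int
  unify Int ~ Int
  unify Int ~ Int
  unify Bool ~ Bool
  unify Int ~ Int
  unify Int ~ Int
  unify Bool ~ Int
  FAIL: mismatch Bool ~ Int

Answer: 0.2.0 : true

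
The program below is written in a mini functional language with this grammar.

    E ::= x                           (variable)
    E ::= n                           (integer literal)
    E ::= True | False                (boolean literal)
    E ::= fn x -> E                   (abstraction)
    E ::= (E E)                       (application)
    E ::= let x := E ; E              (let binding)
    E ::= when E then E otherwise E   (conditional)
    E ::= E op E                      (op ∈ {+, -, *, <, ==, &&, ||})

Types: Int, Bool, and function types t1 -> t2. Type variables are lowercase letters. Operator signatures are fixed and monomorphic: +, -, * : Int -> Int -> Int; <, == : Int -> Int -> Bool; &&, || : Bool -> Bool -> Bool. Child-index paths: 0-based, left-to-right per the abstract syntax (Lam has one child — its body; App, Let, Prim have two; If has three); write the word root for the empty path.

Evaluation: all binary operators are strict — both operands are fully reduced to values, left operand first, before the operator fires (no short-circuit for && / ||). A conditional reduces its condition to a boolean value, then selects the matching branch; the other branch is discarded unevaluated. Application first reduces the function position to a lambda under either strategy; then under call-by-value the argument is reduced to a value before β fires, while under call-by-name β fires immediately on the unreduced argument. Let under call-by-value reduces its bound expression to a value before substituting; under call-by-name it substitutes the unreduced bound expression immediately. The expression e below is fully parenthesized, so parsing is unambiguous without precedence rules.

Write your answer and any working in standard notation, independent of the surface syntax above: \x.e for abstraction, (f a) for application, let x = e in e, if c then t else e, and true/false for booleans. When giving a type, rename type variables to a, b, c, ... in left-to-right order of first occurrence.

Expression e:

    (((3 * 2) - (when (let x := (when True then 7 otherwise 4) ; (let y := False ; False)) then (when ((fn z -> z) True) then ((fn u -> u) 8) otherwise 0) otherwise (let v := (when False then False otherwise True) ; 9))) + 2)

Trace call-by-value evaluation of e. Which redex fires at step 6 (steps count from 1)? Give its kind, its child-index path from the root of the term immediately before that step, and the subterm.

Derivation:
step 0: (((3 * 2) - (if (let x = (if true then 7 else 4) in (let y = false in false)) then (if ((\z.z) true) then ((\u.u) 8) else 0) else (let v = (if false then false else true) in 9))) + 2)
step 1: [delta@0.0] ((6 - (if (let x = (if true then 7 else 4) in (let y = false in false)) then (if ((\z.z) true) then ((\u.u) 8) else 0) else (let v = (if false then false else true) in 9))) + 2)
step 2: [if@0.1.0.0] ((6 - (if (let x = 7 in (let y = false in false)) then (if ((\z.z) true) then ((\u.u) 8) else 0) else (let v = (if false then false else true) in 9))) + 2)
step 3: [let@0.1.0] ((6 - (if (let y = false in false) then (if ((\z.z) true) then ((\u.u) 8) else 0) else (let v = (if false then false else true) in 9))) + 2)
step 4: [let@0.1.0] ((6 - (if false then (if ((\z.z) true) then ((\u.u) 8) else 0) else (let v = (if false then false else true) in 9))) + 2)
step 5: [if@0.1] ((6 - (let v = (if false then false else true) in 9)) + 2)
step 6: [if@0.1.0] ((6 - (let v = true in 9)) + 2)

Answer: if at 0.1.0 : (if false then false else true)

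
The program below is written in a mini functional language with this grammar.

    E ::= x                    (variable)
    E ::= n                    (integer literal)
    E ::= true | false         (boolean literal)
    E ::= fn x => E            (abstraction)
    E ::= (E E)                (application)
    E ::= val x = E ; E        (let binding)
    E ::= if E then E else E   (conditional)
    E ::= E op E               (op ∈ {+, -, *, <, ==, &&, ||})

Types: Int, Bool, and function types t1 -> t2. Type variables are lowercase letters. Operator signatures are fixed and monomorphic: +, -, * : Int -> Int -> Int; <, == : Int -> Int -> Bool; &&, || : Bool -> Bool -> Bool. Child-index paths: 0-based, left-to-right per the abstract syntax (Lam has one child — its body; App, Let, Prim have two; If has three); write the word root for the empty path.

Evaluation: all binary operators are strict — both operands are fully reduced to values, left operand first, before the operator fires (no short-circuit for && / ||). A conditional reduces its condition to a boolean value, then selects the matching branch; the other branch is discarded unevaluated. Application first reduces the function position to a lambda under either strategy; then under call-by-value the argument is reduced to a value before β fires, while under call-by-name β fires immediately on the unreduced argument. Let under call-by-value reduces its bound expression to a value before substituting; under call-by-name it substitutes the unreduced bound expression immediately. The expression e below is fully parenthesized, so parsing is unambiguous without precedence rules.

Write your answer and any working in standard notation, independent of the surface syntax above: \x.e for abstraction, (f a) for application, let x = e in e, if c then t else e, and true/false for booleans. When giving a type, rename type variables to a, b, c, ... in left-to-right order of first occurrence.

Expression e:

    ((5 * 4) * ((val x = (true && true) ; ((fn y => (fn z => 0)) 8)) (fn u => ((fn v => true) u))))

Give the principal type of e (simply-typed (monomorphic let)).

Derivation:
  unify Int ~ Int
  unify Int ~ Int
  unify Int ~ Int
  unify Bool ~ Bool
  unify Bool ~ Bool
let x : Bool
\z._ : b -> Int
\y._ : a -> b -> Int
  unify a -> b -> Int ~ Int -> c
  unify a ~ Int
  unify b -> Int ~ c
_ _ : b -> Int
\v._ : e -> Bool
u : d
  unify e -> Bool ~ d -> f
  unify e ~ d
  unify Bool ~ f
_ _ : Bool
\u._ : d -> Bool
  unify b -> Int ~ (d -> Bool) -> g
  unify b ~ d -> Bool
  unify Int ~ g
_ _ : Int
  unify Int ~ Int

Answer: Int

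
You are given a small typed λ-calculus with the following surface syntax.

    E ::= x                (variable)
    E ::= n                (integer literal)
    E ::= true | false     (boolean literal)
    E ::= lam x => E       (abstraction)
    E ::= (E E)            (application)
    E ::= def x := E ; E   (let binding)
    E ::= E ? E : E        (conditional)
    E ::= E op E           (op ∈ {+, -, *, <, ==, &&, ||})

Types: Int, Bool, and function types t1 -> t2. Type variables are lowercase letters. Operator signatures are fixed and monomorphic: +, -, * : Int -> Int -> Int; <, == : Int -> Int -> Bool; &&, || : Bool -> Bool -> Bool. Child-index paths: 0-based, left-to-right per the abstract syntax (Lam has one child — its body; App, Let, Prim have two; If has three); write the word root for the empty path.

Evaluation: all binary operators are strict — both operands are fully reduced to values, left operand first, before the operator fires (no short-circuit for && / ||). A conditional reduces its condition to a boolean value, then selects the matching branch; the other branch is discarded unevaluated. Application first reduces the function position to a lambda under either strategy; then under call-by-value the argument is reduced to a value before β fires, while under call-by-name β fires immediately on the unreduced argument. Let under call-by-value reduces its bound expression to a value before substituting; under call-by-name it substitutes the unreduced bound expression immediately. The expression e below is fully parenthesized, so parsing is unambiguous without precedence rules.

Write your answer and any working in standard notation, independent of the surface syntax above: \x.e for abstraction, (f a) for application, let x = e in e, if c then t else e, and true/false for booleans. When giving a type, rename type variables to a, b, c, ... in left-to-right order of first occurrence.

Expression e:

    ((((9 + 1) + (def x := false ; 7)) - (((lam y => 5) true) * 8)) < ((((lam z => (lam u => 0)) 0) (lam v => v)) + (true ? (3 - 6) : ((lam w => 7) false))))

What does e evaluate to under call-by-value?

Answer: true

Trace:
step 0: ((((9 + 1) + (let x = false in 7)) - (((\y.5) true) * 8)) < ((((\z.(\u.0)) 0) (\v.v)) + (if true then (3 - 6) else ((\w.7) false))))
step 1: [delta@0.0.0] (((10 + (let x = false in 7)) - (((\y.5) true) * 8)) < ((((\z.(\u.0)) 0) (\v.v)) + (if true then (3 - 6) else ((\w.7) false))))
step 2: [let@0.0.1] (((10 + 7) - (((\y.5) true) * 8)) < ((((\z.(\u.0)) 0) (\v.v)) + (if true then (3 - 6) else ((\w.7) false))))
step 3: [delta@0.0] ((17 - (((\y.5) true) * 8)) < ((((\z.(\u.0)) 0) (\v.v)) + (if true then (3 - 6) else ((\w.7) false))))
step 4: [beta@0.1.0] ((17 - (5 * 8)) < ((((\z.(\u.0)) 0) (\v.v)) + (if true then (3 - 6) else ((\w.7) false))))
step 5: [delta@0.1] ((17 - 40) < ((((\z.(\u.0)) 0) (\v.v)) + (if true then (3 - 6) else ((\w.7) false))))
step 6: [delta@0] (-23 < ((((\z.(\u.0)) 0) (\v.v)) + (if true then (3 - 6) else ((\w.7) false))))
step 7: [beta@1.0.0] (-23 < (((\u.0) (\v.v)) + (if true then (3 - 6) else ((\w.7) false))))
step 8: [beta@1.0] (-23 < (0 + (if true then (3 - 6) else ((\w.7) false))))
step 9: [if@1.1] (-23 < (0 + (3 - 6)))
step 10: [delta@1.1] (-23 < (0 + -3))
step 11: [delta@1] (-23 < -3)
step 12: [delta@root] true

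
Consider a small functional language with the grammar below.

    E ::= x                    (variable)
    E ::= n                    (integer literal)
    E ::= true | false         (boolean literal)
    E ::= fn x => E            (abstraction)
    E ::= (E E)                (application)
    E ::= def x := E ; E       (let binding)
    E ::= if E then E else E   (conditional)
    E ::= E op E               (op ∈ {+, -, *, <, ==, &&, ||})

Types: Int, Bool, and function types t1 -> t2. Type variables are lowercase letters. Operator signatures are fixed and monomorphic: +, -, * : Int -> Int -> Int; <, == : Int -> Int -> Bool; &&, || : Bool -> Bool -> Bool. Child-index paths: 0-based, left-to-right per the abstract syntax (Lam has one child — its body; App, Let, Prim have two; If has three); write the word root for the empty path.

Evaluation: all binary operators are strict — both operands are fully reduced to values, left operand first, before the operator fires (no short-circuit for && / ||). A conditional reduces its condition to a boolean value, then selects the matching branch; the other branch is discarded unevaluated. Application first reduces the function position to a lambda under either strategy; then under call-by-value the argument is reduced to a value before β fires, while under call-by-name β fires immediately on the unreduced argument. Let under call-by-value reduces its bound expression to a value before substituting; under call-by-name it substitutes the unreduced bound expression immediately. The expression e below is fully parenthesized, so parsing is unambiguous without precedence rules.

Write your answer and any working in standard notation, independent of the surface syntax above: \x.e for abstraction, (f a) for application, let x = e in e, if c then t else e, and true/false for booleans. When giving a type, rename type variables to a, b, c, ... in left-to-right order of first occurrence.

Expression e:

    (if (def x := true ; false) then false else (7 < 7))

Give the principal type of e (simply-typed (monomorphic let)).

Trace:
let x : Bool
  unify Bool ~ Bool
  unify Int ~ Int
  unify Int ~ Int
  unify Bool ~ Bool

Answer: Bool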